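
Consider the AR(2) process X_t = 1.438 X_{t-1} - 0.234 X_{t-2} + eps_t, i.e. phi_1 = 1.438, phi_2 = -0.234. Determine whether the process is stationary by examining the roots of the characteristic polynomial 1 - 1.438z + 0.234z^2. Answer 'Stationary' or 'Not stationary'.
\text{Not stationary}

The AR(p) characteristic polynomial is P(z) = 1 - 1.438z + 0.234z^2.
Stationarity requires all roots to lie outside the unit circle, i.e. |z| > 1 for every root.
Set 1 + (-1.438) z + (0.234) z^2 = 0, i.e. a z^2 + b z + c = 0 with a = 0.234, b = -1.438, c = 1.
Discriminant D = b^2 - 4ac = (-1.438)^2 - 4*(0.234)*1 = 2.067844 - (0.936) = 1.131844.
D >= 0, so the roots are real: z = (-b +/- sqrt(D)) / (2a) = (1.438 +/- 1.063882) / (0.468).
  z_1 = (1.438 + 1.063882) / (0.468) = 5.3459,   |z_1| = 5.3459.
  z_2 = (1.438 - 1.063882) / (0.468) = 0.7994,   |z_2| = 0.7994.
Moduli of all roots: 5.3459, 0.7994.
All moduli strictly greater than 1? No.
Verdict: Not stationary.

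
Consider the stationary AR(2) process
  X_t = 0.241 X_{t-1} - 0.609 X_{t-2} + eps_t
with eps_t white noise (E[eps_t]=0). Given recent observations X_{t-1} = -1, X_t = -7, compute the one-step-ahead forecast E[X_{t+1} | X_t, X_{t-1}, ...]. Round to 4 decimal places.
E[X_{t+1} \mid \mathcal F_t] = -1.0780

For an AR(p) model X_t = c + sum_i phi_i X_{t-i} + eps_t, the
one-step-ahead conditional mean is
  E[X_{t+1} | X_t, ...] = c + sum_i phi_i X_{t+1-i}.
Substitute known values:
  E[X_{t+1} | ...] = (0.241) * (-7) + (-0.609) * (-1)
                   = -1.0780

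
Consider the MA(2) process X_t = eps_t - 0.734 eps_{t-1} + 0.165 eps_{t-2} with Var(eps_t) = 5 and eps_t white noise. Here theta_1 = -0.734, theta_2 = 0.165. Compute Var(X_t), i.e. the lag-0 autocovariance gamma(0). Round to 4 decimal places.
\gamma(0) = 7.8299

For an MA(q) process X_t = eps_t + sum_i theta_i eps_{t-i} with
Var(eps_t) = sigma^2, the variance is
  gamma(0) = sigma^2 * (1 + sum_i theta_i^2).
  sum_i theta_i^2 = (-0.734)^2 + (0.165)^2 = 0.538756 + 0.027225 = 0.565981.
  gamma(0) = 5 * (1 + 0.565981) = 5 * 1.565981 = 7.829905, which rounds to 7.8299.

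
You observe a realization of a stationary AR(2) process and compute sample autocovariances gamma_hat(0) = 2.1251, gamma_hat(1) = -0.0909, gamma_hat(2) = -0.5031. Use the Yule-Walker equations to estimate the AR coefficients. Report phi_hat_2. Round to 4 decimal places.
\hat\phi_{2} = -0.2390

The Yule-Walker equations for an AR(p) process read, in matrix form,
  Gamma_p phi = r_p,   with   (Gamma_p)_{ij} = gamma(|i - j|),
                       (r_p)_i = gamma(i),   i,j = 1..p.
Substitute the sample gammas (Toeplitz matrix and right-hand side of size 2):
  Gamma_p = [[2.1251, -0.0909], [-0.0909, 2.1251]]
  r_p     = [-0.0909, -0.5031]
Written out:
  2.1251 phi_1 - 0.0909 phi_2 = -0.0909
  -0.0909 phi_1 + 2.1251 phi_2 = -0.5031
Solve by Cramer's rule:
  det = gamma(0)^2 - gamma(1)^2 = (2.1251)^2 - (-0.0909)^2 = 4.51605001 - 0.00826281 = 4.5077872
  phi_hat_1 = [gamma(1) gamma(0) - gamma(1) gamma(2)] / det = [(-0.0909)(2.1251) - (-0.0909)(-0.5031)] / 4.5077872 = -0.23890338 / 4.5077872 = -0.053
  phi_hat_2 = [gamma(0) gamma(2) - gamma(1)^2] / det = [(2.1251)(-0.5031) - (-0.0909)^2] / 4.5077872 = -1.07740062 / 4.5077872 = -0.239
So phi_hat = [-0.0530, -0.2390].
Therefore phi_hat_2 = -0.2390.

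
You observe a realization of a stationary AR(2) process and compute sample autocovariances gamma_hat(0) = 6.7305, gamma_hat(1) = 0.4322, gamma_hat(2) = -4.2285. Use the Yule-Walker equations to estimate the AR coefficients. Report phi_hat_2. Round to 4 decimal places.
\hat\phi_{2} = -0.6350

The Yule-Walker equations for an AR(p) process read, in matrix form,
  Gamma_p phi = r_p,   with   (Gamma_p)_{ij} = gamma(|i - j|),
                       (r_p)_i = gamma(i),   i,j = 1..p.
Substitute the sample gammas (Toeplitz matrix and right-hand side of size 2):
  Gamma_p = [[6.7305, 0.4322], [0.4322, 6.7305]]
  r_p     = [0.4322, -4.2285]
Written out:
  6.7305 phi_1 + 0.4322 phi_2 = 0.4322
  0.4322 phi_1 + 6.7305 phi_2 = -4.2285
Solve by Cramer's rule:
  det = gamma(0)^2 - gamma(1)^2 = (6.7305)^2 - (0.4322)^2 = 45.29963025 - 0.18679684 = 45.11283341
  phi_hat_1 = [gamma(1) gamma(0) - gamma(1) gamma(2)] / det = [(0.4322)(6.7305) - (0.4322)(-4.2285)] / 45.11283341 = 4.7364798 / 45.11283341 = 0.105
  phi_hat_2 = [gamma(0) gamma(2) - gamma(1)^2] / det = [(6.7305)(-4.2285) - (0.4322)^2] / 45.11283341 = -28.64671609 / 45.11283341 = -0.635
So phi_hat = [0.1050, -0.6350].
Therefore phi_hat_2 = -0.6350.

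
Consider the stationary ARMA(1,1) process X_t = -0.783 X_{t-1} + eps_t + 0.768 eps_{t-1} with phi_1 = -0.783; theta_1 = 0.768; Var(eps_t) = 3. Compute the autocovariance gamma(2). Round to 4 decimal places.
\gamma(2) = 0.0363

Multiply the model equation by X_{t-k} and take expectations. With theta_0 = psi_0 = 1 and psi_j the MA(infinity) weights, this gives
  gamma(k) - sum_i phi_i gamma(k-i) = c_k,
  c_k = sigma^2 * sum_{j=k..q} theta_j psi_{j-k}   (c_k = 0 for k > q),
using gamma(-m) = gamma(m).
psi-weights needed (psi_j = theta_j + sum_i phi_i psi_{j-i}):
  psi_1 = theta_1 + phi_1 = 0.768 + (-0.783) = -0.015
Right-hand sides:
  c_0 = sigma^2 (1 + theta_1 psi_1) = 3 * (1 + (0.768)(-0.015)) = 3 * 0.98848 = 2.96544
  c_1 = sigma^2 theta_1 = 3 * (0.768) = 2.304
  c_2 = 0
Equations for k = 0 and k = 1 (AR order 1):
  gamma(0) = phi_1 gamma(1) + c_0
  gamma(1) = phi_1 gamma(0) + c_1
Substituting the second into the first: gamma(0) (1 - phi_1^2) = c_0 + phi_1 c_1, so
  gamma(0) = (c_0 + phi_1 c_1) / (1 - phi_1^2) = (2.96544 + (-0.783)(2.304)) / (1 - (-0.783)^2) = 1.161408 / 0.386911 = 3.001745.
  gamma(1) = phi_1 gamma(0) + c_1 = (-0.783)(3.001745) + (2.304) = -0.046366.
For k = 2 (> q): gamma(2) = phi_1 gamma(1) = (-0.783)(-0.046366) = 0.036305.
Therefore gamma(2) = 0.0363 (to 4 decimal places).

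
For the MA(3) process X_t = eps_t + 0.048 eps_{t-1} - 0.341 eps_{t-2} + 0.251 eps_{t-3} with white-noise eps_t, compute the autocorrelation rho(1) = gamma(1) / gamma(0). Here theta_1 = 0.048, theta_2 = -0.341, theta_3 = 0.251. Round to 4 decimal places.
\rho(1) = -0.0457

For an MA(q) process with theta_0 = 1, the autocovariance is
  gamma(k) = sigma^2 * sum_{i=0..q-k} theta_i * theta_{i+k},
and rho(k) = gamma(k) / gamma(0). Sigma^2 cancels.
  numerator   = (1)*(0.048) + (0.048)*(-0.341) + (-0.341)*(0.251) = -0.053959.
  denominator = (1)^2 + (0.048)^2 + (-0.341)^2 + (0.251)^2 = 1.181586.
  rho(1) = -0.053959 / 1.181586 = -0.0457.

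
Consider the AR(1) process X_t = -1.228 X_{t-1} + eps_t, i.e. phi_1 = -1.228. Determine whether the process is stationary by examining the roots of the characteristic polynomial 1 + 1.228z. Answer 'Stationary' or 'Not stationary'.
\text{Not stationary}

The AR(p) characteristic polynomial is P(z) = 1 + 1.228z.
Stationarity requires all roots to lie outside the unit circle, i.e. |z| > 1 for every root.
This is linear in z: 1 + (1.228) z = 0  =>  z = -1/(1.228) = -0.814332,  |z| = 0.814332.
Moduli of all roots: 0.8143.
All moduli strictly greater than 1? No.
Verdict: Not stationary.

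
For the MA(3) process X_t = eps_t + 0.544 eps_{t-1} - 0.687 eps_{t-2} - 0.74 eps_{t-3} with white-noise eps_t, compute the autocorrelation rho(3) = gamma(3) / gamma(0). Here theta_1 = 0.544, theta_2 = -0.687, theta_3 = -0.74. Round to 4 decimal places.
\rho(3) = -0.3196

For an MA(q) process with theta_0 = 1, the autocovariance is
  gamma(k) = sigma^2 * sum_{i=0..q-k} theta_i * theta_{i+k},
and rho(k) = gamma(k) / gamma(0). Sigma^2 cancels.
  numerator   = (1)*(-0.74) = -0.74.
  denominator = (1)^2 + (0.544)^2 + (-0.687)^2 + (-0.74)^2 = 2.315505.
  rho(3) = -0.74 / 2.315505 = -0.3196.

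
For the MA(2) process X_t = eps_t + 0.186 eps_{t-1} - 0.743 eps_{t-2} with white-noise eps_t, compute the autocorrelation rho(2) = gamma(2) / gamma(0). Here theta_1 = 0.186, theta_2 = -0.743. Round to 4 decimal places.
\rho(2) = -0.4683

For an MA(q) process with theta_0 = 1, the autocovariance is
  gamma(k) = sigma^2 * sum_{i=0..q-k} theta_i * theta_{i+k},
and rho(k) = gamma(k) / gamma(0). Sigma^2 cancels.
  numerator   = (1)*(-0.743) = -0.743.
  denominator = (1)^2 + (0.186)^2 + (-0.743)^2 = 1.586645.
  rho(2) = -0.743 / 1.586645 = -0.4683.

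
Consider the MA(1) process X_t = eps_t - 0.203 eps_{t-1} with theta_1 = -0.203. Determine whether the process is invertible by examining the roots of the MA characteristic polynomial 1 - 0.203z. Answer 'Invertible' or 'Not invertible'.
\text{Invertible}

The MA(q) characteristic polynomial is P(z) = 1 - 0.203z.
Invertibility requires all roots to lie outside the unit circle, i.e. |z| > 1 for every root.
This is linear in z: 1 + (-0.203) z = 0  =>  z = -1/(-0.203) = 4.926108,  |z| = 4.926108.
Moduli of all roots: 4.9261.
All moduli strictly greater than 1? Yes.
Verdict: Invertible.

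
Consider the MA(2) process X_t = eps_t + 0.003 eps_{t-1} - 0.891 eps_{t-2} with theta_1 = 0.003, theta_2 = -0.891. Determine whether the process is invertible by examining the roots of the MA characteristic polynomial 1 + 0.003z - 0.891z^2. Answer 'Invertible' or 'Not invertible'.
\text{Invertible}

The MA(q) characteristic polynomial is P(z) = 1 + 0.003z - 0.891z^2.
Invertibility requires all roots to lie outside the unit circle, i.e. |z| > 1 for every root.
Set 1 + (0.003) z + (-0.891) z^2 = 0, i.e. a z^2 + b z + c = 0 with a = -0.891, b = 0.003, c = 1.
Discriminant D = b^2 - 4ac = (0.003)^2 - 4*(-0.891)*1 = 0.000009 - (-3.564) = 3.564009.
D >= 0, so the roots are real: z = (-b +/- sqrt(D)) / (2a) = (-0.003 +/- 1.887858) / (-1.782).
  z_1 = (-0.003 + 1.887858) / (-1.782) = -1.0577,   |z_1| = 1.0577.
  z_2 = (-0.003 - 1.887858) / (-1.782) = 1.0611,   |z_2| = 1.0611.
Moduli of all roots: 1.0577, 1.0611.
All moduli strictly greater than 1? Yes.
Verdict: Invertible.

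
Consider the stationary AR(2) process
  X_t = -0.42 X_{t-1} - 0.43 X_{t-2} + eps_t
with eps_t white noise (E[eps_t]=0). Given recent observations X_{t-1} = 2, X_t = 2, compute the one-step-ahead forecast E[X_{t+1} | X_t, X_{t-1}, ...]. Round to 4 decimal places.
E[X_{t+1} \mid \mathcal F_t] = -1.7000

For an AR(p) model X_t = c + sum_i phi_i X_{t-i} + eps_t, the
one-step-ahead conditional mean is
  E[X_{t+1} | X_t, ...] = c + sum_i phi_i X_{t+1-i}.
Substitute known values:
  E[X_{t+1} | ...] = (-0.42) * (2) + (-0.43) * (2)
                   = -1.7000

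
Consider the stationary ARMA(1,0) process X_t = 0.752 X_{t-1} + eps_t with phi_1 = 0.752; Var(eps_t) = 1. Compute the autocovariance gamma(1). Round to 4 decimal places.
\gamma(1) = 1.7307

Multiply the model equation by X_{t-k} and take expectations. With theta_0 = psi_0 = 1 and psi_j the MA(infinity) weights, this gives
  gamma(k) - sum_i phi_i gamma(k-i) = c_k,
  c_k = sigma^2 * sum_{j=k..q} theta_j psi_{j-k}   (c_k = 0 for k > q),
using gamma(-m) = gamma(m).
Pure AR (q = 0): c_0 = sigma^2 = 1, c_k = 0 for k >= 1.
Equations for k = 0 and k = 1 (AR order 1):
  gamma(0) = phi_1 gamma(1) + c_0
  gamma(1) = phi_1 gamma(0) + c_1
Substituting the second into the first: gamma(0) (1 - phi_1^2) = c_0 + phi_1 c_1, so
  gamma(0) = c_0 / (1 - phi_1^2) = 1 / (1 - (0.752)^2) = 1 / 0.434496 = 2.301517.
  gamma(1) = phi_1 gamma(0) = (0.752)(2.301517) = 1.730741.
Therefore gamma(1) = 1.7307 (to 4 decimal places).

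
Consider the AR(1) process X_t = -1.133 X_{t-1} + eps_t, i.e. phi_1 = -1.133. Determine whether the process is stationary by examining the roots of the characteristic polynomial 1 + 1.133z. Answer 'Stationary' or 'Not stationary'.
\text{Not stationary}

The AR(p) characteristic polynomial is P(z) = 1 + 1.133z.
Stationarity requires all roots to lie outside the unit circle, i.e. |z| > 1 for every root.
This is linear in z: 1 + (1.133) z = 0  =>  z = -1/(1.133) = -0.882613,  |z| = 0.882613.
Moduli of all roots: 0.8826.
All moduli strictly greater than 1? No.
Verdict: Not stationary.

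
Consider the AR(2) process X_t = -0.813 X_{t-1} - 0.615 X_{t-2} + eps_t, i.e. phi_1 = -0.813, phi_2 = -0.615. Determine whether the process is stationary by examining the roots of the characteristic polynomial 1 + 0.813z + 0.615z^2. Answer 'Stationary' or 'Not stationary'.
\text{Stationary}

The AR(p) characteristic polynomial is P(z) = 1 + 0.813z + 0.615z^2.
Stationarity requires all roots to lie outside the unit circle, i.e. |z| > 1 for every root.
Set 1 + (0.813) z + (0.615) z^2 = 0, i.e. a z^2 + b z + c = 0 with a = 0.615, b = 0.813, c = 1.
Discriminant D = b^2 - 4ac = (0.813)^2 - 4*(0.615)*1 = 0.660969 - (2.46) = -1.799031.
D < 0, so the roots are the complex-conjugate pair z = (-b +/- i sqrt(-D)) / (2a) = -0.661 +/- 1.0905i.
For a conjugate pair |z|^2 = z * conj(z) = (product of roots) = c/a = 1/(0.615) = 1.626016, so |z| = sqrt(1.626016) = 1.2752 for both roots.
Moduli of all roots: 1.2752, 1.2752.
All moduli strictly greater than 1? Yes.
Verdict: Stationary.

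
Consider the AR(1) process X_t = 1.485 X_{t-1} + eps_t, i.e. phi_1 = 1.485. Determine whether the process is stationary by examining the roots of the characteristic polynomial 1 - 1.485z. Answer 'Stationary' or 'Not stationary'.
\text{Not stationary}

The AR(p) characteristic polynomial is P(z) = 1 - 1.485z.
Stationarity requires all roots to lie outside the unit circle, i.e. |z| > 1 for every root.
This is linear in z: 1 + (-1.485) z = 0  =>  z = -1/(-1.485) = 0.673401,  |z| = 0.673401.
Moduli of all roots: 0.6734.
All moduli strictly greater than 1? No.
Verdict: Not stationary.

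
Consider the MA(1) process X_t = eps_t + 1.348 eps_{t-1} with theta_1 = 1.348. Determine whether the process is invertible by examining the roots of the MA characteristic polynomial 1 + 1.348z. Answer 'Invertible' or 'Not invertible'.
\text{Not invertible}

The MA(q) characteristic polynomial is P(z) = 1 + 1.348z.
Invertibility requires all roots to lie outside the unit circle, i.e. |z| > 1 for every root.
This is linear in z: 1 + (1.348) z = 0  =>  z = -1/(1.348) = -0.74184,  |z| = 0.74184.
Moduli of all roots: 0.7418.
All moduli strictly greater than 1? No.
Verdict: Not invertible.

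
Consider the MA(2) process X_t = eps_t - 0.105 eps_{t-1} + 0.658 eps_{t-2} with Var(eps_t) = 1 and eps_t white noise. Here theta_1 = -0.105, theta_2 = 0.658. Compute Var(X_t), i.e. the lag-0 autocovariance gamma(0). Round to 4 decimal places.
\gamma(0) = 1.4440

For an MA(q) process X_t = eps_t + sum_i theta_i eps_{t-i} with
Var(eps_t) = sigma^2, the variance is
  gamma(0) = sigma^2 * (1 + sum_i theta_i^2).
  sum_i theta_i^2 = (-0.105)^2 + (0.658)^2 = 0.011025 + 0.432964 = 0.443989.
  gamma(0) = 1 * (1 + 0.443989) = 1 * 1.443989 = 1.443989, which rounds to 1.4440.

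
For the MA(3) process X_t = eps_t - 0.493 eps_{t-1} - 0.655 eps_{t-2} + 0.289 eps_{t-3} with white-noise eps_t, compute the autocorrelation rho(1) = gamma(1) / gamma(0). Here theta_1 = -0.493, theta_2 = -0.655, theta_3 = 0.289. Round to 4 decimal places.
\rho(1) = -0.2047

For an MA(q) process with theta_0 = 1, the autocovariance is
  gamma(k) = sigma^2 * sum_{i=0..q-k} theta_i * theta_{i+k},
and rho(k) = gamma(k) / gamma(0). Sigma^2 cancels.
  numerator   = (1)*(-0.493) + (-0.493)*(-0.655) + (-0.655)*(0.289) = -0.35938.
  denominator = (1)^2 + (-0.493)^2 + (-0.655)^2 + (0.289)^2 = 1.755595.
  rho(1) = -0.35938 / 1.755595 = -0.2047.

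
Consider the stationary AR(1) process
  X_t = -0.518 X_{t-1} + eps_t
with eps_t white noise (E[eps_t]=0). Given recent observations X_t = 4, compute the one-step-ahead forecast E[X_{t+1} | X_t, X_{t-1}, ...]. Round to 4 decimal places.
E[X_{t+1} \mid \mathcal F_t] = -2.0720

For an AR(p) model X_t = c + sum_i phi_i X_{t-i} + eps_t, the
one-step-ahead conditional mean is
  E[X_{t+1} | X_t, ...] = c + sum_i phi_i X_{t+1-i}.
Substitute known values:
  E[X_{t+1} | ...] = (-0.518) * (4)
                   = -2.0720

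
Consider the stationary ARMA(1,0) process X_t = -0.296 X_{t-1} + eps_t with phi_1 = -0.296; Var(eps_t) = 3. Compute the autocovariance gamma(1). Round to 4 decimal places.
\gamma(1) = -0.9733

Multiply the model equation by X_{t-k} and take expectations. With theta_0 = psi_0 = 1 and psi_j the MA(infinity) weights, this gives
  gamma(k) - sum_i phi_i gamma(k-i) = c_k,
  c_k = sigma^2 * sum_{j=k..q} theta_j psi_{j-k}   (c_k = 0 for k > q),
using gamma(-m) = gamma(m).
Pure AR (q = 0): c_0 = sigma^2 = 3, c_k = 0 for k >= 1.
Equations for k = 0 and k = 1 (AR order 1):
  gamma(0) = phi_1 gamma(1) + c_0
  gamma(1) = phi_1 gamma(0) + c_1
Substituting the second into the first: gamma(0) (1 - phi_1^2) = c_0 + phi_1 c_1, so
  gamma(0) = c_0 / (1 - phi_1^2) = 3 / (1 - (-0.296)^2) = 3 / 0.912384 = 3.288089.
  gamma(1) = phi_1 gamma(0) = (-0.296)(3.288089) = -0.973274.
Therefore gamma(1) = -0.9733 (to 4 decimal places).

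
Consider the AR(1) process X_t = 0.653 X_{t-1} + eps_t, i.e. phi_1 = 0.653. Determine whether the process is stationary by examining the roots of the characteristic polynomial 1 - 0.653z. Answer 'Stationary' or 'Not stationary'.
\text{Stationary}

The AR(p) characteristic polynomial is P(z) = 1 - 0.653z.
Stationarity requires all roots to lie outside the unit circle, i.e. |z| > 1 for every root.
This is linear in z: 1 + (-0.653) z = 0  =>  z = -1/(-0.653) = 1.531394,  |z| = 1.531394.
Moduli of all roots: 1.5314.
All moduli strictly greater than 1? Yes.
Verdict: Stationary.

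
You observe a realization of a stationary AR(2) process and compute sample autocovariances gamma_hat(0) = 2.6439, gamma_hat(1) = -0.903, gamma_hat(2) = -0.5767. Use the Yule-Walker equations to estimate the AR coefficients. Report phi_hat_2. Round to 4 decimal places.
\hat\phi_{2} = -0.3790

The Yule-Walker equations for an AR(p) process read, in matrix form,
  Gamma_p phi = r_p,   with   (Gamma_p)_{ij} = gamma(|i - j|),
                       (r_p)_i = gamma(i),   i,j = 1..p.
Substitute the sample gammas (Toeplitz matrix and right-hand side of size 2):
  Gamma_p = [[2.6439, -0.903], [-0.903, 2.6439]]
  r_p     = [-0.903, -0.5767]
Written out:
  2.6439 phi_1 - 0.903 phi_2 = -0.903
  -0.903 phi_1 + 2.6439 phi_2 = -0.5767
Solve by Cramer's rule:
  det = gamma(0)^2 - gamma(1)^2 = (2.6439)^2 - (-0.903)^2 = 6.99020721 - 0.815409 = 6.17479821
  phi_hat_1 = [gamma(1) gamma(0) - gamma(1) gamma(2)] / det = [(-0.903)(2.6439) - (-0.903)(-0.5767)] / 6.17479821 = -2.9082018 / 6.17479821 = -0.471
  phi_hat_2 = [gamma(0) gamma(2) - gamma(1)^2] / det = [(2.6439)(-0.5767) - (-0.903)^2] / 6.17479821 = -2.34014613 / 6.17479821 = -0.379
So phi_hat = [-0.4710, -0.3790].
Therefore phi_hat_2 = -0.3790.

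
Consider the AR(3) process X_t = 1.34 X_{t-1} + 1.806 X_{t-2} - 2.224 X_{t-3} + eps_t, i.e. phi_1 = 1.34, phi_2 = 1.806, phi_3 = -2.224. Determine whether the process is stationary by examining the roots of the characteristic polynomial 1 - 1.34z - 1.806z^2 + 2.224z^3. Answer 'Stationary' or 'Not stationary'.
\text{Not stationary}

The AR(p) characteristic polynomial is P(z) = 1 - 1.34z - 1.806z^2 + 2.224z^3.
Stationarity requires all roots to lie outside the unit circle, i.e. |z| > 1 for every root.
Degree 3: look for a simple real root z0 first, then factor out (1 - z/z0) and solve the remaining quadratic.
Testing z0 = 0.625: P(0.625) = 1 + (-1.34)(0.625) + (-1.806)(0.625)^2 + (2.224)(0.625)^3
  = 1 + (-0.8375) + (-0.705469) + (0.542969) = 0.  So z_0 = 0.625 is a root, |z_0| = 0.625.
Divide out the factor (1 - 1.6 z) = (1 - z/z0) (since 1/z0 = 1.6):
  P(z) = (1 - 1.6 z)(1 + (0.26) z + (-1.39) z^2)
  [check: z-coef 0.26 - (1.6) = -1.34; z^2-coef -1.39 - (1.6)(0.26) = -1.806; z^3-coef -(1.6)(-1.39) = 2.224.]
Remaining roots from the quadratic factor 1 + (0.26) z + (-1.39) z^2:
  Set 1 + (0.26) z + (-1.39) z^2 = 0, i.e. a z^2 + b z + c = 0 with a = -1.39, b = 0.26, c = 1.
  Discriminant D = b^2 - 4ac = (0.26)^2 - 4*(-1.39)*1 = 0.0676 - (-5.56) = 5.6276.
  D >= 0, so the roots are real: z = (-b +/- sqrt(D)) / (2a) = (-0.26 +/- 2.372256) / (-2.78).
    z_1 = (-0.26 + 2.372256) / (-2.78) = -0.7598,   |z_1| = 0.7598.
    z_2 = (-0.26 - 2.372256) / (-2.78) = 0.9469,   |z_2| = 0.9469.
Moduli of all roots: 0.6250, 0.7598, 0.9469.
All moduli strictly greater than 1? No.
Verdict: Not stationary.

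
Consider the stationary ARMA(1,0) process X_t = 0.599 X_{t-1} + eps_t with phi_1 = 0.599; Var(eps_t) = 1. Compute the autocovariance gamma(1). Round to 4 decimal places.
\gamma(1) = 0.9342

Multiply the model equation by X_{t-k} and take expectations. With theta_0 = psi_0 = 1 and psi_j the MA(infinity) weights, this gives
  gamma(k) - sum_i phi_i gamma(k-i) = c_k,
  c_k = sigma^2 * sum_{j=k..q} theta_j psi_{j-k}   (c_k = 0 for k > q),
using gamma(-m) = gamma(m).
Pure AR (q = 0): c_0 = sigma^2 = 1, c_k = 0 for k >= 1.
Equations for k = 0 and k = 1 (AR order 1):
  gamma(0) = phi_1 gamma(1) + c_0
  gamma(1) = phi_1 gamma(0) + c_1
Substituting the second into the first: gamma(0) (1 - phi_1^2) = c_0 + phi_1 c_1, so
  gamma(0) = c_0 / (1 - phi_1^2) = 1 / (1 - (0.599)^2) = 1 / 0.641199 = 1.559578.
  gamma(1) = phi_1 gamma(0) = (0.599)(1.559578) = 0.934187.
Therefore gamma(1) = 0.9342 (to 4 decimal places).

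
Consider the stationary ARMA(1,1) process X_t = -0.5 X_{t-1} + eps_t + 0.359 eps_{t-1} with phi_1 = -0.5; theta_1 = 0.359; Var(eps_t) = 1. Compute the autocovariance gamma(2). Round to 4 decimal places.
\gamma(2) = 0.0771

Multiply the model equation by X_{t-k} and take expectations. With theta_0 = psi_0 = 1 and psi_j the MA(infinity) weights, this gives
  gamma(k) - sum_i phi_i gamma(k-i) = c_k,
  c_k = sigma^2 * sum_{j=k..q} theta_j psi_{j-k}   (c_k = 0 for k > q),
using gamma(-m) = gamma(m).
psi-weights needed (psi_j = theta_j + sum_i phi_i psi_{j-i}):
  psi_1 = theta_1 + phi_1 = 0.359 + (-0.5) = -0.141
Right-hand sides:
  c_0 = sigma^2 (1 + theta_1 psi_1) = 1 * (1 + (0.359)(-0.141)) = 1 * 0.949381 = 0.949381
  c_1 = sigma^2 theta_1 = 1 * (0.359) = 0.359
  c_2 = 0
Equations for k = 0 and k = 1 (AR order 1):
  gamma(0) = phi_1 gamma(1) + c_0
  gamma(1) = phi_1 gamma(0) + c_1
Substituting the second into the first: gamma(0) (1 - phi_1^2) = c_0 + phi_1 c_1, so
  gamma(0) = (c_0 + phi_1 c_1) / (1 - phi_1^2) = (0.949381 + (-0.5)(0.359)) / (1 - (-0.5)^2) = 0.769881 / 0.75 = 1.026508.
  gamma(1) = phi_1 gamma(0) + c_1 = (-0.5)(1.026508) + (0.359) = -0.154254.
For k = 2 (> q): gamma(2) = phi_1 gamma(1) = (-0.5)(-0.154254) = 0.077127.
Therefore gamma(2) = 0.0771 (to 4 decimal places).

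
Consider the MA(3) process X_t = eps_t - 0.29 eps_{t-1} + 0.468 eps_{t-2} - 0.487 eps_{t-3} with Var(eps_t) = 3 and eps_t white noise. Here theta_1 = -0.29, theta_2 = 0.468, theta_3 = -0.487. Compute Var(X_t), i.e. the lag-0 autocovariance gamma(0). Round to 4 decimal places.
\gamma(0) = 4.6209

For an MA(q) process X_t = eps_t + sum_i theta_i eps_{t-i} with
Var(eps_t) = sigma^2, the variance is
  gamma(0) = sigma^2 * (1 + sum_i theta_i^2).
  sum_i theta_i^2 = (-0.29)^2 + (0.468)^2 + (-0.487)^2 = 0.0841 + 0.219024 + 0.237169 = 0.540293.
  gamma(0) = 3 * (1 + 0.540293) = 3 * 1.540293 = 4.620879, which rounds to 4.6209.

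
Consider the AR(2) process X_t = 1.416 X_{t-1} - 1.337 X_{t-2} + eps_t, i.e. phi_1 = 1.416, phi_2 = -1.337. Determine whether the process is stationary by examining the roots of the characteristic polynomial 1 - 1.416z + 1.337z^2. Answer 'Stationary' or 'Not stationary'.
\text{Not stationary}

The AR(p) characteristic polynomial is P(z) = 1 - 1.416z + 1.337z^2.
Stationarity requires all roots to lie outside the unit circle, i.e. |z| > 1 for every root.
Set 1 + (-1.416) z + (1.337) z^2 = 0, i.e. a z^2 + b z + c = 0 with a = 1.337, b = -1.416, c = 1.
Discriminant D = b^2 - 4ac = (-1.416)^2 - 4*(1.337)*1 = 2.005056 - (5.348) = -3.342944.
D < 0, so the roots are the complex-conjugate pair z = (-b +/- i sqrt(-D)) / (2a) = 0.5295 +/- 0.6838i.
For a conjugate pair |z|^2 = z * conj(z) = (product of roots) = c/a = 1/(1.337) = 0.747943, so |z| = sqrt(0.747943) = 0.8648 for both roots.
Moduli of all roots: 0.8648, 0.8648.
All moduli strictly greater than 1? No.
Verdict: Not stationary.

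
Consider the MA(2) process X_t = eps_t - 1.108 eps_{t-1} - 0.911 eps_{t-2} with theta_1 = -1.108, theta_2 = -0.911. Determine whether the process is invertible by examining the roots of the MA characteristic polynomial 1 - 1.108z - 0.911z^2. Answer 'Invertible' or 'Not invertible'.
\text{Not invertible}

The MA(q) characteristic polynomial is P(z) = 1 - 1.108z - 0.911z^2.
Invertibility requires all roots to lie outside the unit circle, i.e. |z| > 1 for every root.
Set 1 + (-1.108) z + (-0.911) z^2 = 0, i.e. a z^2 + b z + c = 0 with a = -0.911, b = -1.108, c = 1.
Discriminant D = b^2 - 4ac = (-1.108)^2 - 4*(-0.911)*1 = 1.227664 - (-3.644) = 4.871664.
D >= 0, so the roots are real: z = (-b +/- sqrt(D)) / (2a) = (1.108 +/- 2.207185) / (-1.822).
  z_1 = (1.108 + 2.207185) / (-1.822) = -1.8195,   |z_1| = 1.8195.
  z_2 = (1.108 - 2.207185) / (-1.822) = 0.6033,   |z_2| = 0.6033.
Moduli of all roots: 1.8195, 0.6033.
All moduli strictly greater than 1? No.
Verdict: Not invertible.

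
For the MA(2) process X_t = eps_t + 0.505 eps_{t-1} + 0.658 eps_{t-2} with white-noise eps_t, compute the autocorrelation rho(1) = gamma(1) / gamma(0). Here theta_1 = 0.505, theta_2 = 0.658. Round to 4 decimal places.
\rho(1) = 0.4960

For an MA(q) process with theta_0 = 1, the autocovariance is
  gamma(k) = sigma^2 * sum_{i=0..q-k} theta_i * theta_{i+k},
and rho(k) = gamma(k) / gamma(0). Sigma^2 cancels.
  numerator   = (1)*(0.505) + (0.505)*(0.658) = 0.83729.
  denominator = (1)^2 + (0.505)^2 + (0.658)^2 = 1.687989.
  rho(1) = 0.83729 / 1.687989 = 0.4960.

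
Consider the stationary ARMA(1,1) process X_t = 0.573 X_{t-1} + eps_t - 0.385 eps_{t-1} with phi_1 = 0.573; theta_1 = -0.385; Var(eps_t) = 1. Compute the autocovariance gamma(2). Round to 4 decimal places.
\gamma(2) = 0.1250

Multiply the model equation by X_{t-k} and take expectations. With theta_0 = psi_0 = 1 and psi_j the MA(infinity) weights, this gives
  gamma(k) - sum_i phi_i gamma(k-i) = c_k,
  c_k = sigma^2 * sum_{j=k..q} theta_j psi_{j-k}   (c_k = 0 for k > q),
using gamma(-m) = gamma(m).
psi-weights needed (psi_j = theta_j + sum_i phi_i psi_{j-i}):
  psi_1 = theta_1 + phi_1 = -0.385 + (0.573) = 0.188
Right-hand sides:
  c_0 = sigma^2 (1 + theta_1 psi_1) = 1 * (1 + (-0.385)(0.188)) = 1 * 0.92762 = 0.92762
  c_1 = sigma^2 theta_1 = 1 * (-0.385) = -0.385
  c_2 = 0
Equations for k = 0 and k = 1 (AR order 1):
  gamma(0) = phi_1 gamma(1) + c_0
  gamma(1) = phi_1 gamma(0) + c_1
Substituting the second into the first: gamma(0) (1 - phi_1^2) = c_0 + phi_1 c_1, so
  gamma(0) = (c_0 + phi_1 c_1) / (1 - phi_1^2) = (0.92762 + (0.573)(-0.385)) / (1 - (0.573)^2) = 0.707015 / 0.671671 = 1.052621.
  gamma(1) = phi_1 gamma(0) + c_1 = (0.573)(1.052621) + (-0.385) = 0.218152.
For k = 2 (> q): gamma(2) = phi_1 gamma(1) = (0.573)(0.218152) = 0.125001.
Therefore gamma(2) = 0.1250 (to 4 decimal places).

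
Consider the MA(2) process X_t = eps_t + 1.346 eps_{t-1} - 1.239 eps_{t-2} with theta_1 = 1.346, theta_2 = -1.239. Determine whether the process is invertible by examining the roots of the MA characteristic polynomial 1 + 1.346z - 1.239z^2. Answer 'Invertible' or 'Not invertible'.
\text{Not invertible}

The MA(q) characteristic polynomial is P(z) = 1 + 1.346z - 1.239z^2.
Invertibility requires all roots to lie outside the unit circle, i.e. |z| > 1 for every root.
Set 1 + (1.346) z + (-1.239) z^2 = 0, i.e. a z^2 + b z + c = 0 with a = -1.239, b = 1.346, c = 1.
Discriminant D = b^2 - 4ac = (1.346)^2 - 4*(-1.239)*1 = 1.811716 - (-4.956) = 6.767716.
D >= 0, so the roots are real: z = (-b +/- sqrt(D)) / (2a) = (-1.346 +/- 2.601483) / (-2.478).
  z_1 = (-1.346 + 2.601483) / (-2.478) = -0.5067,   |z_1| = 0.5067.
  z_2 = (-1.346 - 2.601483) / (-2.478) = 1.593,   |z_2| = 1.593.
Moduli of all roots: 0.5067, 1.5930.
All moduli strictly greater than 1? No.
Verdict: Not invertible.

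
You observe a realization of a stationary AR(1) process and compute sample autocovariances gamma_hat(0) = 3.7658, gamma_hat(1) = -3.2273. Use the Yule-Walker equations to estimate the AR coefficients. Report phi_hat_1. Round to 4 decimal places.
\hat\phi_{1} = -0.8570

The Yule-Walker equations for an AR(p) process read, in matrix form,
  Gamma_p phi = r_p,   with   (Gamma_p)_{ij} = gamma(|i - j|),
                       (r_p)_i = gamma(i),   i,j = 1..p.
Substitute the sample gammas (Toeplitz matrix and right-hand side of size 1):
  Gamma_p = [[3.7658]]
  r_p     = [-3.2273]
With p = 1 this is the single equation gamma(0) phi_1 = gamma(1):
  phi_hat_1 = gamma(1) / gamma(0) = -3.2273 / 3.7658 = -0.8570.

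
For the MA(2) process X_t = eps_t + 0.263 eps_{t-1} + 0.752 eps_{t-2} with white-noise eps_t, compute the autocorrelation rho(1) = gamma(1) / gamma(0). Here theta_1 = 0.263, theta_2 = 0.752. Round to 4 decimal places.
\rho(1) = 0.2819

For an MA(q) process with theta_0 = 1, the autocovariance is
  gamma(k) = sigma^2 * sum_{i=0..q-k} theta_i * theta_{i+k},
and rho(k) = gamma(k) / gamma(0). Sigma^2 cancels.
  numerator   = (1)*(0.263) + (0.263)*(0.752) = 0.460776.
  denominator = (1)^2 + (0.263)^2 + (0.752)^2 = 1.634673.
  rho(1) = 0.460776 / 1.634673 = 0.2819.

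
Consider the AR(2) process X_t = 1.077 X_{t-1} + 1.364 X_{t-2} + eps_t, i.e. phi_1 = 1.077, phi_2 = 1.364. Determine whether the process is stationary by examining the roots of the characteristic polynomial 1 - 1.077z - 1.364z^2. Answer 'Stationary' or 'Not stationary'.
\text{Not stationary}

The AR(p) characteristic polynomial is P(z) = 1 - 1.077z - 1.364z^2.
Stationarity requires all roots to lie outside the unit circle, i.e. |z| > 1 for every root.
Set 1 + (-1.077) z + (-1.364) z^2 = 0, i.e. a z^2 + b z + c = 0 with a = -1.364, b = -1.077, c = 1.
Discriminant D = b^2 - 4ac = (-1.077)^2 - 4*(-1.364)*1 = 1.159929 - (-5.456) = 6.615929.
D >= 0, so the roots are real: z = (-b +/- sqrt(D)) / (2a) = (1.077 +/- 2.572145) / (-2.728).
  z_1 = (1.077 + 2.572145) / (-2.728) = -1.3377,   |z_1| = 1.3377.
  z_2 = (1.077 - 2.572145) / (-2.728) = 0.5481,   |z_2| = 0.5481.
Moduli of all roots: 1.3377, 0.5481.
All moduli strictly greater than 1? No.
Verdict: Not stationary.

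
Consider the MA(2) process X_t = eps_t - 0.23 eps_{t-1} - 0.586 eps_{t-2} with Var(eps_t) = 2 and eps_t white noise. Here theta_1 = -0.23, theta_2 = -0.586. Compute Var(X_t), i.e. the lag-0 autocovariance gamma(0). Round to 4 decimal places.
\gamma(0) = 2.7926

For an MA(q) process X_t = eps_t + sum_i theta_i eps_{t-i} with
Var(eps_t) = sigma^2, the variance is
  gamma(0) = sigma^2 * (1 + sum_i theta_i^2).
  sum_i theta_i^2 = (-0.23)^2 + (-0.586)^2 = 0.0529 + 0.343396 = 0.396296.
  gamma(0) = 2 * (1 + 0.396296) = 2 * 1.396296 = 2.792592, which rounds to 2.7926.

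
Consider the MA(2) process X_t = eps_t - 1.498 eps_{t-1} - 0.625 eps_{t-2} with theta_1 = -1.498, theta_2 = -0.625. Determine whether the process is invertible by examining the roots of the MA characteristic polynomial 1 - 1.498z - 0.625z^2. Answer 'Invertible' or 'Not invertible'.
\text{Not invertible}

The MA(q) characteristic polynomial is P(z) = 1 - 1.498z - 0.625z^2.
Invertibility requires all roots to lie outside the unit circle, i.e. |z| > 1 for every root.
Set 1 + (-1.498) z + (-0.625) z^2 = 0, i.e. a z^2 + b z + c = 0 with a = -0.625, b = -1.498, c = 1.
Discriminant D = b^2 - 4ac = (-1.498)^2 - 4*(-0.625)*1 = 2.244004 - (-2.5) = 4.744004.
D >= 0, so the roots are real: z = (-b +/- sqrt(D)) / (2a) = (1.498 +/- 2.178073) / (-1.25).
  z_1 = (1.498 + 2.178073) / (-1.25) = -2.9409,   |z_1| = 2.9409.
  z_2 = (1.498 - 2.178073) / (-1.25) = 0.5441,   |z_2| = 0.5441.
Moduli of all roots: 2.9409, 0.5441.
All moduli strictly greater than 1? No.
Verdict: Not invertible.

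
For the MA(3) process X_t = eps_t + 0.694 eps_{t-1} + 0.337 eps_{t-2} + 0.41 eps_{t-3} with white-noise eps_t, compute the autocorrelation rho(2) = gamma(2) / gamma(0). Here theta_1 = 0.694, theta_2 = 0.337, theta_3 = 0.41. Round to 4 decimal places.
\rho(2) = 0.3525

For an MA(q) process with theta_0 = 1, the autocovariance is
  gamma(k) = sigma^2 * sum_{i=0..q-k} theta_i * theta_{i+k},
and rho(k) = gamma(k) / gamma(0). Sigma^2 cancels.
  numerator   = (1)*(0.337) + (0.694)*(0.41) = 0.62154.
  denominator = (1)^2 + (0.694)^2 + (0.337)^2 + (0.41)^2 = 1.763305.
  rho(2) = 0.62154 / 1.763305 = 0.3525.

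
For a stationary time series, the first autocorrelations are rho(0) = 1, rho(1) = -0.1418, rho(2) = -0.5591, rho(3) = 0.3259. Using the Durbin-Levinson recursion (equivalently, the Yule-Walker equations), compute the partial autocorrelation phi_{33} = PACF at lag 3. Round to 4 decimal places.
\phi_{33} = 0.1819

The PACF at lag k is phi_{kk}, the last component of the solution
to the Yule-Walker system G_k phi = r_k where
  (G_k)_{ij} = rho(|i - j|), (r_k)_i = rho(i), i,j = 1..k.
Equivalently, Durbin-Levinson gives phi_{kk} iteratively:
  phi_{11} = rho(1)
  phi_{kk} = [rho(k) - sum_{j=1..k-1} phi_{k-1,j} rho(k-j)]
            / [1 - sum_{j=1..k-1} phi_{k-1,j} rho(j)],
  phi_{k,j} = phi_{k-1,j} - phi_{kk} phi_{k-1,k-j},  j = 1..k-1.
Step k = 1:
  phi_11 = rho(1) = -0.1418.
Step k = 2:
  phi_22 = [rho(2) - phi_11 rho(1)] / [1 - phi_11 rho(1)] = [-0.5591 - (-0.1418)(-0.1418)] / [1 - (-0.1418)(-0.1418)]
         = -0.57920724 / 0.97989276 = -0.591092.
  Update: phi_21 = phi_11 - phi_22 phi_11 = -0.1418 - (-0.591092)(-0.1418) = -0.225617.
Step k = 3:
  phi_33 = [rho(3) - phi_21 rho(2) - phi_22 rho(1)] / [1 - phi_21 rho(1) - phi_22 rho(2)]
    numerator   = 0.3259 - (-0.225617)(-0.5591) - (-0.591092)(-0.1418) = 0.11594067
    denominator = 1 - (-0.225617)(-0.1418) - (-0.591092)(-0.5591) = 0.63752772
  phi_33 = 0.11594067 / 0.63752772 = 0.1819.
Therefore phi_{33} = 0.1819.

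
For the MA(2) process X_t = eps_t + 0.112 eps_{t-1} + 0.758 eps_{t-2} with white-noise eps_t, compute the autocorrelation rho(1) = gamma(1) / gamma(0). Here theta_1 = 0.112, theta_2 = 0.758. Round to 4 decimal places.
\rho(1) = 0.1241

For an MA(q) process with theta_0 = 1, the autocovariance is
  gamma(k) = sigma^2 * sum_{i=0..q-k} theta_i * theta_{i+k},
and rho(k) = gamma(k) / gamma(0). Sigma^2 cancels.
  numerator   = (1)*(0.112) + (0.112)*(0.758) = 0.196896.
  denominator = (1)^2 + (0.112)^2 + (0.758)^2 = 1.587108.
  rho(1) = 0.196896 / 1.587108 = 0.1241.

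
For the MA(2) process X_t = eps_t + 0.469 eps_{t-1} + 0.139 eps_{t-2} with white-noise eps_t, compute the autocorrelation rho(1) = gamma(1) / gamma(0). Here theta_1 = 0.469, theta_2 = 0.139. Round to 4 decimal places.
\rho(1) = 0.4310

For an MA(q) process with theta_0 = 1, the autocovariance is
  gamma(k) = sigma^2 * sum_{i=0..q-k} theta_i * theta_{i+k},
and rho(k) = gamma(k) / gamma(0). Sigma^2 cancels.
  numerator   = (1)*(0.469) + (0.469)*(0.139) = 0.534191.
  denominator = (1)^2 + (0.469)^2 + (0.139)^2 = 1.239282.
  rho(1) = 0.534191 / 1.239282 = 0.4310.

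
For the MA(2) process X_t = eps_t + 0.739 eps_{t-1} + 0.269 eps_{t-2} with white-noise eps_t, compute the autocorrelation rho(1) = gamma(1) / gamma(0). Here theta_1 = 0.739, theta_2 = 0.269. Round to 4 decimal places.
\rho(1) = 0.5794

For an MA(q) process with theta_0 = 1, the autocovariance is
  gamma(k) = sigma^2 * sum_{i=0..q-k} theta_i * theta_{i+k},
and rho(k) = gamma(k) / gamma(0). Sigma^2 cancels.
  numerator   = (1)*(0.739) + (0.739)*(0.269) = 0.937791.
  denominator = (1)^2 + (0.739)^2 + (0.269)^2 = 1.618482.
  rho(1) = 0.937791 / 1.618482 = 0.5794.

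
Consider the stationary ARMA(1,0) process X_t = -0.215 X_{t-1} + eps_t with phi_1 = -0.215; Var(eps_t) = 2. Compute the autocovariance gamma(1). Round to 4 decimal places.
\gamma(1) = -0.4508

Multiply the model equation by X_{t-k} and take expectations. With theta_0 = psi_0 = 1 and psi_j the MA(infinity) weights, this gives
  gamma(k) - sum_i phi_i gamma(k-i) = c_k,
  c_k = sigma^2 * sum_{j=k..q} theta_j psi_{j-k}   (c_k = 0 for k > q),
using gamma(-m) = gamma(m).
Pure AR (q = 0): c_0 = sigma^2 = 2, c_k = 0 for k >= 1.
Equations for k = 0 and k = 1 (AR order 1):
  gamma(0) = phi_1 gamma(1) + c_0
  gamma(1) = phi_1 gamma(0) + c_1
Substituting the second into the first: gamma(0) (1 - phi_1^2) = c_0 + phi_1 c_1, so
  gamma(0) = c_0 / (1 - phi_1^2) = 2 / (1 - (-0.215)^2) = 2 / 0.953775 = 2.096931.
  gamma(1) = phi_1 gamma(0) = (-0.215)(2.096931) = -0.45084.
Therefore gamma(1) = -0.4508 (to 4 decimal places).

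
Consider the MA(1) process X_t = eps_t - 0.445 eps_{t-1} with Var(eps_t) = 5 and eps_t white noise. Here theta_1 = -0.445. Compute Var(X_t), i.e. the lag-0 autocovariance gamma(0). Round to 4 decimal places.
\gamma(0) = 5.9901

For an MA(q) process X_t = eps_t + sum_i theta_i eps_{t-i} with
Var(eps_t) = sigma^2, the variance is
  gamma(0) = sigma^2 * (1 + sum_i theta_i^2).
  sum_i theta_i^2 = (-0.445)^2 = 0.198025.
  gamma(0) = 5 * (1 + 0.198025) = 5 * 1.198025 = 5.990125, which rounds to 5.9901.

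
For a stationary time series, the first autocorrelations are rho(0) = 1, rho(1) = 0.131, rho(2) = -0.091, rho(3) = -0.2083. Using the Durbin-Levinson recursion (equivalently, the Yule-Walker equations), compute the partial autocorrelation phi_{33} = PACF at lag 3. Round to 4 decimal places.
\phi_{33} = -0.1861

The PACF at lag k is phi_{kk}, the last component of the solution
to the Yule-Walker system G_k phi = r_k where
  (G_k)_{ij} = rho(|i - j|), (r_k)_i = rho(i), i,j = 1..k.
Equivalently, Durbin-Levinson gives phi_{kk} iteratively:
  phi_{11} = rho(1)
  phi_{kk} = [rho(k) - sum_{j=1..k-1} phi_{k-1,j} rho(k-j)]
            / [1 - sum_{j=1..k-1} phi_{k-1,j} rho(j)],
  phi_{k,j} = phi_{k-1,j} - phi_{kk} phi_{k-1,k-j},  j = 1..k-1.
Step k = 1:
  phi_11 = rho(1) = 0.131.
Step k = 2:
  phi_22 = [rho(2) - phi_11 rho(1)] / [1 - phi_11 rho(1)] = [-0.091 - (0.131)(0.131)] / [1 - (0.131)(0.131)]
         = -0.108161 / 0.982839 = -0.11005.
  Update: phi_21 = phi_11 - phi_22 phi_11 = 0.131 - (-0.11005)(0.131) = 0.145416.
Step k = 3:
  phi_33 = [rho(3) - phi_21 rho(2) - phi_22 rho(1)] / [1 - phi_21 rho(1) - phi_22 rho(2)]
    numerator   = -0.2083 - (0.145416)(-0.091) - (-0.11005)(0.131) = -0.18065061
    denominator = 1 - (0.145416)(0.131) - (-0.11005)(-0.091) = 0.97093593
  phi_33 = -0.18065061 / 0.97093593 = -0.1861.
Therefore phi_{33} = -0.1861.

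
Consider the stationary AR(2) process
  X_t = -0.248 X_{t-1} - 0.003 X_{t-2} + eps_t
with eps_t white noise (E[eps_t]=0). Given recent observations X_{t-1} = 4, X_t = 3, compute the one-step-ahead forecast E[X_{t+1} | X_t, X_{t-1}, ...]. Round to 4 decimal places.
E[X_{t+1} \mid \mathcal F_t] = -0.7560

For an AR(p) model X_t = c + sum_i phi_i X_{t-i} + eps_t, the
one-step-ahead conditional mean is
  E[X_{t+1} | X_t, ...] = c + sum_i phi_i X_{t+1-i}.
Substitute known values:
  E[X_{t+1} | ...] = (-0.248) * (3) + (-0.003) * (4)
                   = -0.7560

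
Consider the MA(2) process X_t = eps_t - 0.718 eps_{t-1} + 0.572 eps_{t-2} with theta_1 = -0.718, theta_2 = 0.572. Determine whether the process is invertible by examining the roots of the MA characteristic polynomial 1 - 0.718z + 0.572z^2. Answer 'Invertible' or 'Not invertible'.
\text{Invertible}

The MA(q) characteristic polynomial is P(z) = 1 - 0.718z + 0.572z^2.
Invertibility requires all roots to lie outside the unit circle, i.e. |z| > 1 for every root.
Set 1 + (-0.718) z + (0.572) z^2 = 0, i.e. a z^2 + b z + c = 0 with a = 0.572, b = -0.718, c = 1.
Discriminant D = b^2 - 4ac = (-0.718)^2 - 4*(0.572)*1 = 0.515524 - (2.288) = -1.772476.
D < 0, so the roots are the complex-conjugate pair z = (-b +/- i sqrt(-D)) / (2a) = 0.6276 +/- 1.1638i.
For a conjugate pair |z|^2 = z * conj(z) = (product of roots) = c/a = 1/(0.572) = 1.748252, so |z| = sqrt(1.748252) = 1.3222 for both roots.
Moduli of all roots: 1.3222, 1.3222.
All moduli strictly greater than 1? Yes.
Verdict: Invertible.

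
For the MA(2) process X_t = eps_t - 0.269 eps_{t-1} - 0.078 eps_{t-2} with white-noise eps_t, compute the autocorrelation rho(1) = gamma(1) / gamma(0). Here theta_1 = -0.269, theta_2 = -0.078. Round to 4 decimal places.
\rho(1) = -0.2300

For an MA(q) process with theta_0 = 1, the autocovariance is
  gamma(k) = sigma^2 * sum_{i=0..q-k} theta_i * theta_{i+k},
and rho(k) = gamma(k) / gamma(0). Sigma^2 cancels.
  numerator   = (1)*(-0.269) + (-0.269)*(-0.078) = -0.248018.
  denominator = (1)^2 + (-0.269)^2 + (-0.078)^2 = 1.078445.
  rho(1) = -0.248018 / 1.078445 = -0.2300.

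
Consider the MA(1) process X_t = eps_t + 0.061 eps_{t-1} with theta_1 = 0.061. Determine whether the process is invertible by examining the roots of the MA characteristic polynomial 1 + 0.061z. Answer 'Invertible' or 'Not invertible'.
\text{Invertible}

The MA(q) characteristic polynomial is P(z) = 1 + 0.061z.
Invertibility requires all roots to lie outside the unit circle, i.e. |z| > 1 for every root.
This is linear in z: 1 + (0.061) z = 0  =>  z = -1/(0.061) = -16.393443,  |z| = 16.393443.
Moduli of all roots: 16.3934.
All moduli strictly greater than 1? Yes.
Verdict: Invertible.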